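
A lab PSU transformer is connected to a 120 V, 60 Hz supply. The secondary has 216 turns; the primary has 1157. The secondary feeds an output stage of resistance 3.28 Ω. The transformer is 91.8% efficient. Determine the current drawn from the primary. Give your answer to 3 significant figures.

I_p ≈ 1.39 A

V_s = 120 × 216/1157 = 22.403 V.
I_s = V_s/R = 22.403/3.28 = 6.8301 A.
P_out = V_s I_s = 22.403 × 6.8301 = 153.01 W.
P_in = P_out/η = 153.01/0.918 = 166.68 W.
I_p = P_in/V_p = 166.68/120 = 1.39 A.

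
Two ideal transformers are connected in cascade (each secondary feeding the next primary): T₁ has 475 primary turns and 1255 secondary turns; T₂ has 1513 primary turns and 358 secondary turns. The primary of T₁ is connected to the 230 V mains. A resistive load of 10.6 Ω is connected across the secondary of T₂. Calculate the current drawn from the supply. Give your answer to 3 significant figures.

I_supply ≈ 8.48 A

Secondary of T₁: V = 230.00 × 1255/475 = 607.68 V.
Secondary of T₂: V = 607.68 × 358/1513 = 143.79 V.
I_load = 143.79/10.6 = 13.565 A, so P_out = 143.79 × 13.565 = 1950.5 W.
All ideal ⇒ P_in = P_out, so I_supply = 1950.5/230 = 8.48 A.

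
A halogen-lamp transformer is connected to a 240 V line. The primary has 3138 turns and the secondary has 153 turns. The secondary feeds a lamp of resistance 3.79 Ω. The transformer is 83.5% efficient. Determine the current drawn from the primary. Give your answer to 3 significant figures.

V_s = 240 × 153/3138 = 11.702 V.
I_s = V_s/R = 11.702/3.79 = 3.0875 A.
P_out = V_s I_s = 11.702 × 3.0875 = 36.129 W.
P_in = P_out/η = 36.129/0.835 = 43.269 W.
I_p = P_in/V_p = 43.269/240 = 0.180 A.

I_p ≈ 0.180 A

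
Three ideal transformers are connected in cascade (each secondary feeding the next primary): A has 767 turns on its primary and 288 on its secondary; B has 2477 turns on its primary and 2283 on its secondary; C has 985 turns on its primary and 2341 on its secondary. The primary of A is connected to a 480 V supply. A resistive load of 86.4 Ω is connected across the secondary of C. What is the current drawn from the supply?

I_supply ≈ 3.76 A

Secondary of A: V = 480.00 × 288/767 = 180.23 V.
Secondary of B: V = 180.23 × 2283/2477 = 166.12 V.
Secondary of C: V = 166.12 × 2341/985 = 394.81 V.
I_load = 394.81/86.4 = 4.5695 A, so P_out = 394.81 × 4.5695 = 1804.1 W.
All ideal ⇒ P_in = P_out, so I_supply = 1804.1/480 = 3.76 A.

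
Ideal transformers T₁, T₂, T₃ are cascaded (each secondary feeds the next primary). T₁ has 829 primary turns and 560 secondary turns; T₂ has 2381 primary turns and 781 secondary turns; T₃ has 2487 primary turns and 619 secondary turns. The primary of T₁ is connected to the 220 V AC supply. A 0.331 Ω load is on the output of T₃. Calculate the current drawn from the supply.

After T₁: V = 220.00 × 560/829 = 148.61 V.
After T₂: V = 148.61 × 781/2381 = 48.747 V.
After T₃: V = 48.747 × 619/2487 = 12.133 V.
I_load = 12.133/0.331 = 36.655 A, so P_out = 12.133 × 36.655 = 444.73 W.
All ideal ⇒ P_in = P_out, so I_supply = 444.73/220 = 2.02 A.

I_supply ≈ 2.02 A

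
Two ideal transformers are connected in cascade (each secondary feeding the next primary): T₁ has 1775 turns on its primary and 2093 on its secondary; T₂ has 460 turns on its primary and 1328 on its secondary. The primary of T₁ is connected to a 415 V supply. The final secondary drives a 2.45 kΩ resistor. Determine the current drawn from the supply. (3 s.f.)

Secondary of T₁: V = 415.00 × 2093/1775 = 489.35 V.
Secondary of T₂: V = 489.35 × 1328/460 = 1412.7 V.
I_load = 1412.7/2450 = 0.57662 A, so P_out = 1412.7 × 0.57662 = 814.61 W.
All ideal ⇒ P_in = P_out, so I_supply = 814.61/415 = 1.96 A.

I_supply ≈ 1.96 A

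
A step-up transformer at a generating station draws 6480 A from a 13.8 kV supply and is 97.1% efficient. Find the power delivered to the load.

P_out ≈ 8.68×10^7 W

P_in = V_p I_p = 13800 × 6480 = 8.9424×10^7 W.
P_out = η P_in = 0.971 × 8.9424×10^7 = 8.68×10^7 W.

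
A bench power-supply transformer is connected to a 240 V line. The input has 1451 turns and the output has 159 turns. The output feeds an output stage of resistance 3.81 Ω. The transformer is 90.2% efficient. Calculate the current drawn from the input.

I_in ≈ 0.839 A

V_out = 240 × 159/1451 = 26.299 V.
I_out = V_out/R = 26.299/3.81 = 6.9027 A.
P_out = V_out I_out = 26.299 × 6.9027 = 181.53 W.
P_in = P_out/η = 181.53/0.902 = 201.26 W.
I_in = P_in/V_in = 201.26/240 = 0.839 A.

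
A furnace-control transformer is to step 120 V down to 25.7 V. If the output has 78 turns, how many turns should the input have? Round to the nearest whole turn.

N_in = 364 turns

N_in/N_out = V_in/V_out, so N_in = 78 × 120/25.7 = 364.2 ≈ 364 turns.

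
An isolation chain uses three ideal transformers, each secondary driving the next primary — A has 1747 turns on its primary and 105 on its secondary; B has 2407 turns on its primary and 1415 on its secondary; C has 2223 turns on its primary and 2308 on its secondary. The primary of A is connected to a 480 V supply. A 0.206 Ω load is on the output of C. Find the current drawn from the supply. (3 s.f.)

I_supply ≈ 3.14 A

Secondary of A: V = 480.00 × 105/1747 = 28.849 V.
Secondary of B: V = 28.849 × 1415/2407 = 16.960 V.
Secondary of C: V = 16.960 × 2308/2223 = 17.608 V.
I_load = 17.608/0.206 = 85.477 A, so P_out = 17.608 × 85.477 = 1505.1 W.
All ideal ⇒ P_in = P_out, so I_supply = 1505.1/480 = 3.14 A.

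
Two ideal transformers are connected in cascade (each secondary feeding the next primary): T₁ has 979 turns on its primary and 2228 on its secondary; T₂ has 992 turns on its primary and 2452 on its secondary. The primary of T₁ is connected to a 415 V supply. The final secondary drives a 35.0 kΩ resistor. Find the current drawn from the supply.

I_supply ≈ 0.375 A

After T₁: V = 415.00 × 2228/979 = 944.45 V.
After T₂: V = 944.45 × 2452/992 = 2334.5 V.
I_load = 2334.5/35000 = 0.066699 A, so P_out = 2334.5 × 0.066699 = 155.71 W.
All ideal ⇒ P_in = P_out, so I_supply = 155.71/415 = 0.375 A.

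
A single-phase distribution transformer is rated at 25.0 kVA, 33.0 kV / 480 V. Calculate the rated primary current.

I_p ≈ 0.758 A

I_p = S/V_p = 25000/33000 = 0.758 A.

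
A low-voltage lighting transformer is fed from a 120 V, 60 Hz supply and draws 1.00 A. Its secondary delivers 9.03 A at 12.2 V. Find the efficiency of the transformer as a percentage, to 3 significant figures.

P_in = 120 × 1.00 = 120.000 W.
P_out = 12.2 × 9.03 = 110.166 W.
η = P_out/P_in = 110.166/120.000 = 0.918.

η ≈ 91.8%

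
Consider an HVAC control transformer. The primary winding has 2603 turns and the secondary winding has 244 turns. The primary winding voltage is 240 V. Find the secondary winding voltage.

V_s/V_p = N_s/N_p, so V_s = 240 × 244/2603 = 22.5 V.

V_s ≈ 22.5 V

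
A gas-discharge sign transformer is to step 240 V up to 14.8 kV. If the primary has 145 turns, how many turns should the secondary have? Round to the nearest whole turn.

N_s/N_p = V_s/V_p, so N_s = 145 × 14800/240 = 8941.7 ≈ 8942 turns.

N_s = 8942 turns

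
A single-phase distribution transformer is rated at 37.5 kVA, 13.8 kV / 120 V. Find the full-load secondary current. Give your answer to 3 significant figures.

I_s = S/V_s = 37500/120 = 312 A.

I_s ≈ 312 A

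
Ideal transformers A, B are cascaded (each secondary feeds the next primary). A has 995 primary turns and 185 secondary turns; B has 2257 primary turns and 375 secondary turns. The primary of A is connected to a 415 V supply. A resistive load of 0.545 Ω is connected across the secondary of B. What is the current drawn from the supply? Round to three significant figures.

After A: V = 415.00 × 185/995 = 77.161 V.
After B: V = 77.161 × 375/2257 = 12.820 V.
I_load = 12.820/0.545 = 23.523 A, so P_out = 12.820 × 23.523 = 301.58 W.
All ideal ⇒ P_in = P_out, so I_supply = 301.58/415 = 0.727 A.

I_supply ≈ 0.727 A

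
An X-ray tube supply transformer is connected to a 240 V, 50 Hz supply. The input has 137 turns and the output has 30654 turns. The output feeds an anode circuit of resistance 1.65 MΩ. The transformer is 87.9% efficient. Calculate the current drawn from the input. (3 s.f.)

V_out = 240 × 30654/137 = 53700 V.
I_out = V_out/R = 53700/(1.65×10^6) = 0.032546 A.
P_out = V_out I_out = 53700 × 0.032546 = 1747.7 W.
P_in = P_out/η = 1747.7/0.879 = 1988.3 W.
I_in = P_in/V_in = 1988.3/240 = 8.28 A.

I_in ≈ 8.28 A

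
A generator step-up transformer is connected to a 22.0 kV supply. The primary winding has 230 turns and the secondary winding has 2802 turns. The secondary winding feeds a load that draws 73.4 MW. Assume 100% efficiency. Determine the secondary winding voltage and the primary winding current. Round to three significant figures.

V_s = V_p × N_s/N_p = 22000 × 2802/230 = 268020 V.
I_s = P/V_s = 7.34×10^7/268020 = 273.86 A.
I_p = I_s × N_s/N_p = 273.86 × 2802/230 = 3340 A.

V_s ≈ 268000 V, I_p ≈ 3340 A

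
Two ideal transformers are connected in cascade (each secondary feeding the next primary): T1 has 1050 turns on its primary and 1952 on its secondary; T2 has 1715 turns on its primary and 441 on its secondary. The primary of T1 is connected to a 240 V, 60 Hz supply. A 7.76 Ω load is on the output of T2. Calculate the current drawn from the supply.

Secondary of T1: V = 240.00 × 1952/1050 = 446.17 V.
Secondary of T2: V = 446.17 × 441/1715 = 114.73 V.
I_load = 114.73/7.76 = 14.785 A, so P_out = 114.73 × 14.785 = 1696.3 W.
All ideal ⇒ P_in = P_out, so I_supply = 1696.3/240 = 7.07 A.

I_supply ≈ 7.07 A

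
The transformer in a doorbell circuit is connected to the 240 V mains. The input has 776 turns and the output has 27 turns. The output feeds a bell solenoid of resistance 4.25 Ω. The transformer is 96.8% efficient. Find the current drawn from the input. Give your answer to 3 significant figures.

I_in ≈ 0.0706 A

V_out = 240 × 27/776 = 8.3505 V.
I_out = V_out/R = 8.3505/4.25 = 1.9648 A.
P_out = V_out I_out = 8.3505 × 1.9648 = 16.407 W.
P_in = P_out/η = 16.407/0.968 = 16.950 W.
I_in = P_in/V_in = 16.950/240 = 0.0706 A.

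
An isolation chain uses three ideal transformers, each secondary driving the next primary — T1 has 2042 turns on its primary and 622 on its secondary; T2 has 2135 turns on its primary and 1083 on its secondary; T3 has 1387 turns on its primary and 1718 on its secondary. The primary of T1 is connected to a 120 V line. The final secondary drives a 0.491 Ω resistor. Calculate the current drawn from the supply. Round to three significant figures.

After T1: V = 120.00 × 622/2042 = 36.552 V.
After T2: V = 36.552 × 1083/2135 = 18.542 V.
After T3: V = 18.542 × 1718/1387 = 22.966 V.
I_load = 22.966/0.491 = 46.775 A, so P_out = 22.966 × 46.775 = 1074.2 W.
All ideal ⇒ P_in = P_out, so I_supply = 1074.2/120 = 8.95 A.

I_supply ≈ 8.95 A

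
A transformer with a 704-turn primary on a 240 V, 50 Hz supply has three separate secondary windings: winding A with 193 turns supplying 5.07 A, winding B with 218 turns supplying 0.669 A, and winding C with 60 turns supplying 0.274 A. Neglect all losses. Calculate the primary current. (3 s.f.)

V_A = 240 × 193/704 = 65.795 V; V_B = 240 × 218/704 = 74.318 V; V_C = 240 × 60/704 = 20.455 V.
P_out = V_A I_A + V_B I_B + V_C I_C = 65.795×5.07 + 74.318×0.669 + 20.455×0.274 = 333.58 + 49.719 + 5.6045 = 388.91 W.
Ideal ⇒ P_in = P_out, so I_p = P_out/V_p = 388.91/240 = 1.62 A.

I_p ≈ 1.62 A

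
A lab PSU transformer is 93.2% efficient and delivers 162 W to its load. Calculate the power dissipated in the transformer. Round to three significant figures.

P_loss ≈ 11.8 W

P_in = P_out/η = 162/0.932 = 173.820 W.
P_loss = P_in − P_out = 173.820 − 162 = 11.8 W.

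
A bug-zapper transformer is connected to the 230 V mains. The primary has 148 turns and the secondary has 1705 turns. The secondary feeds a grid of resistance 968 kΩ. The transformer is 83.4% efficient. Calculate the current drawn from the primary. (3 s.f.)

I_p ≈ 0.0378 A

V_s = 230 × 1705/148 = 2649.7 V.
I_s = V_s/R = 2649.7/968000 = 0.0027373 A.
P_out = V_s I_s = 2649.7 × 0.0027373 = 7.2528 W.
P_in = P_out/η = 7.2528/0.834 = 8.6964 W.
I_p = P_in/V_p = 8.6964/230 = 0.0378 A.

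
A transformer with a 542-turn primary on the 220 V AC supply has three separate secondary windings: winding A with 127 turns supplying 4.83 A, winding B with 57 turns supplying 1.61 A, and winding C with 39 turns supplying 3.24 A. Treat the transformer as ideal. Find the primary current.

V_A = 220 × 127/542 = 51.550 V; V_B = 220 × 57/542 = 23.137 V; V_C = 220 × 39/542 = 15.830 V.
P_out = V_A I_A + V_B I_B + V_C I_C = 51.550×4.83 + 23.137×1.61 + 15.830×3.24 = 248.99 + 37.250 + 51.290 = 337.53 W.
Ideal ⇒ P_in = P_out, so I_p = P_out/V_p = 337.53/220 = 1.53 A.

I_p ≈ 1.53 A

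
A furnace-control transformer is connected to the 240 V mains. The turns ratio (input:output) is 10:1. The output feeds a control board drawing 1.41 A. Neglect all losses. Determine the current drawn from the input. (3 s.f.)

I_in ≈ 0.141 A

For an ideal transformer I_in N_in = I_out N_out, so I_in = 1.41 × 1/10 = 0.141 A.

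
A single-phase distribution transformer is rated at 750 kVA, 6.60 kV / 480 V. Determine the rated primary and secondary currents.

I_p ≈ 114 A, I_s ≈ 1560 A

I_p = S/V_p = 750000/6600 = 114 A.
I_s = S/V_s = 750000/480 = 1560 A.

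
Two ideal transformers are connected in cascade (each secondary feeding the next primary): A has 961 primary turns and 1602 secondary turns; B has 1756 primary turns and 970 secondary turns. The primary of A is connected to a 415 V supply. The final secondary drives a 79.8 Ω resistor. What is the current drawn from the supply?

I_supply ≈ 4.41 A

Secondary of A: V = 415.00 × 1602/961 = 691.81 V.
Secondary of B: V = 691.81 × 970/1756 = 382.15 V.
I_load = 382.15/79.8 = 4.7889 A, so P_out = 382.15 × 4.7889 = 1830.1 W.
All ideal ⇒ P_in = P_out, so I_supply = 1830.1/415 = 4.41 A.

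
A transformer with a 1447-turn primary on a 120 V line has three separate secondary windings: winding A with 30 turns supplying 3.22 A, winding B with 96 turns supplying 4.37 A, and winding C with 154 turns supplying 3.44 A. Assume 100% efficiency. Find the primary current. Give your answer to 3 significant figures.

V_A = 120 × 30/1447 = 2.4879 V; V_B = 120 × 96/1447 = 7.9613 V; V_C = 120 × 154/1447 = 12.771 V.
P_out = V_A I_A + V_B I_B + V_C I_C = 2.4879×3.22 + 7.9613×4.37 + 12.771×3.44 = 8.0111 + 34.791 + 43.933 = 86.735 W.
Ideal ⇒ P_in = P_out, so I_p = P_out/V_p = 86.735/120 = 0.723 A.

I_p ≈ 0.723 A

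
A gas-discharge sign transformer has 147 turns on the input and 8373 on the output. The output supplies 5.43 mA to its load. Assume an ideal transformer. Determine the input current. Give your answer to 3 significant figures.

For an ideal transformer I_in/I_out = N_out/N_in, so I_in = 0.00543 × 8373/147 = 0.309 A.

I_in ≈ 0.309 A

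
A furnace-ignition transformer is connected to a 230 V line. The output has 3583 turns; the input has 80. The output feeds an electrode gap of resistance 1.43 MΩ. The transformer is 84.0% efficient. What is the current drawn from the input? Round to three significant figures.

V_out = 230 × 3583/80 = 10301 V.
I_out = V_out/R = 10301/(1.43×10^6) = 0.0072036 A.
P_out = V_out I_out = 10301 × 0.0072036 = 74.205 W.
P_in = P_out/η = 74.205/0.840 = 88.339 W.
I_in = P_in/V_in = 88.339/230 = 0.384 A.

I_in ≈ 0.384 A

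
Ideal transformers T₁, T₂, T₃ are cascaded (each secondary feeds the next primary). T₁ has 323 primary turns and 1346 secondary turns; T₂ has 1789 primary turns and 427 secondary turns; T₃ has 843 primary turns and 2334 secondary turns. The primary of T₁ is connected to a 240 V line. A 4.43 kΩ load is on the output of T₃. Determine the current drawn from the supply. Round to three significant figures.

I_supply ≈ 0.411 A

After T₁: V = 240.00 × 1346/323 = 1000.1 V.
After T₂: V = 1000.1 × 427/1789 = 238.71 V.
After T₃: V = 238.71 × 2334/843 = 660.91 V.
I_load = 660.91/4430 = 0.14919 A, so P_out = 660.91 × 0.14919 = 98.602 W.
All ideal ⇒ P_in = P_out, so I_supply = 98.602/240 = 0.411 A.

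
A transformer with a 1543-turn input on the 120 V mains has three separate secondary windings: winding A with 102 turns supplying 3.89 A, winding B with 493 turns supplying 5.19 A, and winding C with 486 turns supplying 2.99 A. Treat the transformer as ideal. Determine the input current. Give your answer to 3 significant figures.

V_A = 120 × 102/1543 = 7.9326 V; V_B = 120 × 493/1543 = 38.341 V; V_C = 120 × 486/1543 = 37.797 V.
P_out = V_A I_A + V_B I_B + V_C I_C = 7.9326×3.89 + 38.341×5.19 + 37.797×2.99 = 30.858 + 198.99 + 113.01 = 342.86 W.
Ideal ⇒ P_in = P_out, so I_in = P_out/V_in = 342.86/120 = 2.86 A.

I_in ≈ 2.86 A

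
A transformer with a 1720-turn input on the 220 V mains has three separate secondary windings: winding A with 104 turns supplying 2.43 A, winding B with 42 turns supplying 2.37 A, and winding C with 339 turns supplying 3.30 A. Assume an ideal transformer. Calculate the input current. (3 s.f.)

V_A = 220 × 104/1720 = 13.302 V; V_B = 220 × 42/1720 = 5.3721 V; V_C = 220 × 339/1720 = 43.360 V.
P_out = V_A I_A + V_B I_B + V_C I_C = 13.302×2.43 + 5.3721×2.37 + 43.360×3.30 = 32.325 + 12.732 + 143.09 = 188.15 W.
Ideal ⇒ P_in = P_out, so I_in = P_out/V_in = 188.15/220 = 0.855 A.

I_in ≈ 0.855 A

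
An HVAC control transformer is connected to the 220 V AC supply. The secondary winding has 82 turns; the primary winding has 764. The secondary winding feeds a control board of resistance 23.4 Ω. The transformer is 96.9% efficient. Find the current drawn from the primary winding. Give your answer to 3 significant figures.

I_p ≈ 0.112 A

V_s = 220 × 82/764 = 23.613 V.
I_s = V_s/R = 23.613/23.4 = 1.0091 A.
P_out = V_s I_s = 23.613 × 1.0091 = 23.827 W.
P_in = P_out/η = 23.827/0.969 = 24.589 W.
I_p = P_in/V_p = 24.589/220 = 0.112 A.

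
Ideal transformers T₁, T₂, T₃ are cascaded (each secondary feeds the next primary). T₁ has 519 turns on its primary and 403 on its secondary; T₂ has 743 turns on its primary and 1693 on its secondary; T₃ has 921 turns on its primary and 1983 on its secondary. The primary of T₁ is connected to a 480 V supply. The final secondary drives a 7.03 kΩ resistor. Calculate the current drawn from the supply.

I_supply ≈ 0.991 A

Secondary of T₁: V = 480.00 × 403/519 = 372.72 V.
Secondary of T₂: V = 372.72 × 1693/743 = 849.27 V.
Secondary of T₃: V = 849.27 × 1983/921 = 1828.6 V.
I_load = 1828.6/7030 = 0.26011 A, so P_out = 1828.6 × 0.26011 = 475.63 W.
All ideal ⇒ P_in = P_out, so I_supply = 475.63/480 = 0.991 A.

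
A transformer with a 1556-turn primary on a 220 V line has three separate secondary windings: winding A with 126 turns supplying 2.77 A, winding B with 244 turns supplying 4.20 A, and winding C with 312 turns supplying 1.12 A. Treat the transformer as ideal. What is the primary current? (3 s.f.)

V_A = 220 × 126/1556 = 17.815 V; V_B = 220 × 244/1556 = 34.499 V; V_C = 220 × 312/1556 = 44.113 V.
P_out = V_A I_A + V_B I_B + V_C I_C = 17.815×2.77 + 34.499×4.20 + 44.113×1.12 = 49.347 + 144.89 + 49.407 = 243.65 W.
Ideal ⇒ P_in = P_out, so I_p = P_out/V_p = 243.65/220 = 1.11 A.

I_p ≈ 1.11 A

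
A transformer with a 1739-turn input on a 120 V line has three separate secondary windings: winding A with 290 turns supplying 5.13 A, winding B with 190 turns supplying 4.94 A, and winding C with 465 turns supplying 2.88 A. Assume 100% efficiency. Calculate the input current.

I_in ≈ 2.17 A

V_A = 120 × 290/1739 = 20.012 V; V_B = 120 × 190/1739 = 13.111 V; V_C = 120 × 465/1739 = 32.087 V.
P_out = V_A I_A + V_B I_B + V_C I_C = 20.012×5.13 + 13.111×4.94 + 32.087×2.88 = 102.66 + 64.768 + 92.412 = 259.84 W.
Ideal ⇒ P_in = P_out, so I_in = P_out/V_in = 259.84/120 = 2.17 A.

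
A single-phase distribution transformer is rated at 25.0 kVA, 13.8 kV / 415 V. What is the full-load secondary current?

I_s ≈ 60.2 A

I_s = S/V_s = 25000/415 = 60.2 A.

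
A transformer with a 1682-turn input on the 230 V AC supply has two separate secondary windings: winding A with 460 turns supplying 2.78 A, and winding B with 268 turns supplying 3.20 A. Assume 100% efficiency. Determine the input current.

I_in ≈ 1.27 A

V_A = 230 × 460/1682 = 62.901 V; V_B = 230 × 268/1682 = 36.647 V.
P_out = V_A I_A + V_B I_B = 62.901×2.78 + 36.647×3.20 = 174.87 + 117.27 = 292.14 W.
Ideal ⇒ P_in = P_out, so I_in = P_out/V_in = 292.14/230 = 1.27 A.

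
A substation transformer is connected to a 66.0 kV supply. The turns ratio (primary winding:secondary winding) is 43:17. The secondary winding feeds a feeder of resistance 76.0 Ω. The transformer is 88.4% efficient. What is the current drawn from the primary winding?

V_s = 66000 × 17/43 = 26093 V.
I_s = V_s/R = 26093/76.0 = 343.33 A.
P_out = V_s I_s = 26093 × 343.33 = 8.9585×10^6 W.
P_in = P_out/η = 8.9585×10^6/0.884 = 1.0134×10^7 W.
I_p = P_in/V_p = 1.0134×10^7/66000 = 154 A.

I_p ≈ 154 A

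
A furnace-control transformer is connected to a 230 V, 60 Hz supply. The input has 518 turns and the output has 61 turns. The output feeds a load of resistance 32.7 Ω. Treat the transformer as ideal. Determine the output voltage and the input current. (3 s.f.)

V_out = V_in × N_out/N_in = 230 × 61/518 = 27.085 V.
I_out = V_out/R = 27.085/32.7 = 0.82829 A.
I_in = I_out × N_out/N_in = 0.82829 × 61/518 = 0.0975 A.

V_out ≈ 27.1 V, I_in ≈ 0.0975 A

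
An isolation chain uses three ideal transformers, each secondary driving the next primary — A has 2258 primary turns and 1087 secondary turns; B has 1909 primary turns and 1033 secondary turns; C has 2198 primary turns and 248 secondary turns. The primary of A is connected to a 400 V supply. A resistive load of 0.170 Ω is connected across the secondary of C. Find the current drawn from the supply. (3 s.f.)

Secondary of A: V = 400.00 × 1087/2258 = 192.56 V.
Secondary of B: V = 192.56 × 1033/1909 = 104.20 V.
Secondary of C: V = 104.20 × 248/2198 = 11.757 V.
I_load = 11.757/0.170 = 69.157 A, so P_out = 11.757 × 69.157 = 813.05 W.
All ideal ⇒ P_in = P_out, so I_supply = 813.05/400 = 2.03 A.

I_supply ≈ 2.03 A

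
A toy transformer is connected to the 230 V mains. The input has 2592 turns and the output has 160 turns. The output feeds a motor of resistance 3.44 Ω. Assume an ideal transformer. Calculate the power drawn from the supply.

V_out = V_in × N_out/N_in = 230 × 160/2592 = 14.198 V.
I_out = V_out/R = 14.198/3.44 = 4.1272 A.
I_in = I_out × N_out/N_in = 4.1272 × 160/2592 = 0.25476 A.
P = V_in I_in = 230 × 0.25476 = 58.6 W.

P ≈ 58.6 W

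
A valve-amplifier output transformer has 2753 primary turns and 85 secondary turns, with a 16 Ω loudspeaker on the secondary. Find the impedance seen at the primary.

Z_p ≈ 16800 Ω

Z_p = (N_p/N_s)² × Z_s = (2753/85)² × 16 = 16800 Ω.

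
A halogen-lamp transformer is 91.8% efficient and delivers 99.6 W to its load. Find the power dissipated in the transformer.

P_loss ≈ 8.90 W

P_in = P_out/η = 99.6/0.918 = 108.497 W.
P_loss = P_in − P_out = 108.497 − 99.6 = 8.90 W.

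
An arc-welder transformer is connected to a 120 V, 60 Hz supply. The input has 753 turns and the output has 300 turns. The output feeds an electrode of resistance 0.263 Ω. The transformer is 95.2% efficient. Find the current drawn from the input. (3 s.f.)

V_out = 120 × 300/753 = 47.809 V.
I_out = V_out/R = 47.809/0.263 = 181.78 A.
P_out = V_out I_out = 47.809 × 181.78 = 8690.8 W.
P_in = P_out/η = 8690.8/0.952 = 9129.0 W.
I_in = P_in/V_in = 9129.0/120 = 76.1 A.

I_in ≈ 76.1 A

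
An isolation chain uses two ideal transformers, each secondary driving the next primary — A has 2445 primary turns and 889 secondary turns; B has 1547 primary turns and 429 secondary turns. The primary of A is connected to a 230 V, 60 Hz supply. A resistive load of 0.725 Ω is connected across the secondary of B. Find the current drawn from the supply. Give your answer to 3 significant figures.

I_supply ≈ 3.23 A

After A: V = 230.00 × 889/2445 = 83.628 V.
After B: V = 83.628 × 429/1547 = 23.191 V.
I_load = 23.191/0.725 = 31.987 A, so P_out = 23.191 × 31.987 = 741.82 W.
All ideal ⇒ P_in = P_out, so I_supply = 741.82/230 = 3.23 A.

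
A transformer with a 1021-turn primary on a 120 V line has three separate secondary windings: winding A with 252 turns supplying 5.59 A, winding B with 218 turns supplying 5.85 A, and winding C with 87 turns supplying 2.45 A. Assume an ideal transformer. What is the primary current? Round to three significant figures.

V_A = 120 × 252/1021 = 29.618 V; V_B = 120 × 218/1021 = 25.622 V; V_C = 120 × 87/1021 = 10.225 V.
P_out = V_A I_A + V_B I_B + V_C I_C = 29.618×5.59 + 25.622×5.85 + 10.225×2.45 = 165.56 + 149.89 + 25.052 = 340.50 W.
Ideal ⇒ P_in = P_out, so I_p = P_out/V_p = 340.50/120 = 2.84 A.

I_p ≈ 2.84 A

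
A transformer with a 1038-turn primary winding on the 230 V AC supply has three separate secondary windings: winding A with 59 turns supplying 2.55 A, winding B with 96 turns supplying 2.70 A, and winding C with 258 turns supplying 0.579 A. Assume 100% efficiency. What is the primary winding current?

I_p ≈ 0.539 A

V_A = 230 × 59/1038 = 13.073 V; V_B = 230 × 96/1038 = 21.272 V; V_C = 230 × 258/1038 = 57.168 V.
P_out = V_A I_A + V_B I_B + V_C I_C = 13.073×2.55 + 21.272×2.70 + 57.168×0.579 = 33.337 + 57.434 + 33.100 = 123.87 W.
Ideal ⇒ P_in = P_out, so I_p = P_out/V_p = 123.87/230 = 0.539 A.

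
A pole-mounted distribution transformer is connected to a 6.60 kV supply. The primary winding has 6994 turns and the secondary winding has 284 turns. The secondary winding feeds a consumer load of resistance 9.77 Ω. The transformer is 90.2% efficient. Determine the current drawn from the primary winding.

V_s = 6600 × 284/6994 = 268.00 V.
I_s = V_s/R = 268.00/9.77 = 27.431 A.
P_out = V_s I_s = 268.00 × 27.431 = 7351.5 W.
P_in = P_out/η = 7351.5/0.902 = 8150.3 W.
I_p = P_in/V_p = 8150.3/6600 = 1.23 A.

I_p ≈ 1.23 A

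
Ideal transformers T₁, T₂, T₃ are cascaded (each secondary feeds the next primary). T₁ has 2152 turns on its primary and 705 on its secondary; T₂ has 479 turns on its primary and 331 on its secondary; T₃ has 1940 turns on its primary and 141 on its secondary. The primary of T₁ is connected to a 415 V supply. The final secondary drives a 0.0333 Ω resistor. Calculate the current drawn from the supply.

After T₁: V = 415.00 × 705/2152 = 135.95 V.
After T₂: V = 135.95 × 331/479 = 93.948 V.
After T₃: V = 93.948 × 141/1940 = 6.8282 V.
I_load = 6.8282/0.0333 = 205.05 A, so P_out = 6.8282 × 205.05 = 1400.1 W.
All ideal ⇒ P_in = P_out, so I_supply = 1400.1/415 = 3.37 A.

I_supply ≈ 3.37 A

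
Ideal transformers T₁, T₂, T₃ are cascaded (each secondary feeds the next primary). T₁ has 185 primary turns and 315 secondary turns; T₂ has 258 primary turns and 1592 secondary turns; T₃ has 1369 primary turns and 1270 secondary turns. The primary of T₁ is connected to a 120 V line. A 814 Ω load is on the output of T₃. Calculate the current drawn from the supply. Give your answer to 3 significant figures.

Secondary of T₁: V = 120.00 × 315/185 = 204.32 V.
Secondary of T₂: V = 204.32 × 1592/258 = 1260.8 V.
Secondary of T₃: V = 1260.8 × 1270/1369 = 1169.6 V.
I_load = 1169.6/814 = 1.4369 A, so P_out = 1169.6 × 1.4369 = 1680.6 W.
All ideal ⇒ P_in = P_out, so I_supply = 1680.6/120 = 14.0 A.

I_supply ≈ 14.0 A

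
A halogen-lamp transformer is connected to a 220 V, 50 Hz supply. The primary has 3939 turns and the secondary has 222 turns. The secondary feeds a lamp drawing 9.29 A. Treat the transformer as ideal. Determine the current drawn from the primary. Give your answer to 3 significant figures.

I_p ≈ 0.524 A

For an ideal transformer I_p N_p = I_s N_s, so I_p = 9.29 × 222/3939 = 0.524 A.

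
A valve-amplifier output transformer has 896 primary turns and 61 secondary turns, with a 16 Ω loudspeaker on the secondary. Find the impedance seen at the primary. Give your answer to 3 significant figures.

Z_p = (N_p/N_s)² × Z_s = (896/61)² × 16 = 3450 Ω.

Z_p ≈ 3450 Ω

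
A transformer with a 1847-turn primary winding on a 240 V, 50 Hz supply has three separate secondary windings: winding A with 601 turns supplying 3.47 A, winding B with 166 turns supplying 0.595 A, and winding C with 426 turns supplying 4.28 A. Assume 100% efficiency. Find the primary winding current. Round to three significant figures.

I_p ≈ 2.17 A

V_A = 240 × 601/1847 = 78.094 V; V_B = 240 × 166/1847 = 21.570 V; V_C = 240 × 426/1847 = 55.355 V.
P_out = V_A I_A + V_B I_B + V_C I_C = 78.094×3.47 + 21.570×0.595 + 55.355×4.28 = 270.99 + 12.834 + 236.92 = 520.74 W.
Ideal ⇒ P_in = P_out, so I_p = P_out/V_p = 520.74/240 = 2.17 A.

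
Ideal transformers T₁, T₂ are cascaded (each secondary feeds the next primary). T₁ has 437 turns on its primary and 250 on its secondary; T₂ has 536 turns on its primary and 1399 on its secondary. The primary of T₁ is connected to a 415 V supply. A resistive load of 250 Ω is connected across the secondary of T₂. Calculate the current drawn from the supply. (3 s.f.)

Secondary of T₁: V = 415.00 × 250/437 = 237.41 V.
Secondary of T₂: V = 237.41 × 1399/536 = 619.67 V.
I_load = 619.67/250 = 2.4787 A, so P_out = 619.67 × 2.4787 = 1536.0 W.
All ideal ⇒ P_in = P_out, so I_supply = 1536.0/415 = 3.70 A.

I_supply ≈ 3.70 A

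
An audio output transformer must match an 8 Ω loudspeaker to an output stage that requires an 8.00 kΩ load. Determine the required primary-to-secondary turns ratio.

Z_p/Z_s = (N_p/N_s)², so N_p/N_s = √(8000/8) = √1000 = 31.6.

N_p/N_s ≈ 31.6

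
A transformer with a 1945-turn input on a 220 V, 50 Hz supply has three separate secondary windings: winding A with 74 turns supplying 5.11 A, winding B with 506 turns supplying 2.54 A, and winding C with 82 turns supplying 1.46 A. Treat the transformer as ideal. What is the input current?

I_in ≈ 0.917 A

V_A = 220 × 74/1945 = 8.3702 V; V_B = 220 × 506/1945 = 57.234 V; V_C = 220 × 82/1945 = 9.2751 V.
P_out = V_A I_A + V_B I_B + V_C I_C = 8.3702×5.11 + 57.234×2.54 + 9.2751×1.46 = 42.772 + 145.37 + 13.542 = 201.69 W.
Ideal ⇒ P_in = P_out, so I_in = P_out/V_in = 201.69/220 = 0.917 A.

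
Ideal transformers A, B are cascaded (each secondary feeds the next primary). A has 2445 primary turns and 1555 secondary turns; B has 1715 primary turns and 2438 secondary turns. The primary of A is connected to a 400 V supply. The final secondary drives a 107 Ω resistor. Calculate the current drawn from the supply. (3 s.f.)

After A: V = 400.00 × 1555/2445 = 254.40 V.
After B: V = 254.40 × 2438/1715 = 361.64 V.
I_load = 361.64/107 = 3.3798 A, so P_out = 361.64 × 3.3798 = 1222.3 W.
All ideal ⇒ P_in = P_out, so I_supply = 1222.3/400 = 3.06 A.

I_supply ≈ 3.06 A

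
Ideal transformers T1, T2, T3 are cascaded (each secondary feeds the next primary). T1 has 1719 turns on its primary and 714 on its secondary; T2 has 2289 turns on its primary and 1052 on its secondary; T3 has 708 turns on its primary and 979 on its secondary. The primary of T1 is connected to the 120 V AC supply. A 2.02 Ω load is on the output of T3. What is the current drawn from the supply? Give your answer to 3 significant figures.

After T1: V = 120.00 × 714/1719 = 49.843 V.
After T2: V = 49.843 × 1052/2289 = 22.907 V.
After T3: V = 22.907 × 979/708 = 31.675 V.
I_load = 31.675/2.02 = 15.681 A, so P_out = 31.675 × 15.681 = 496.70 W.
All ideal ⇒ P_in = P_out, so I_supply = 496.70/120 = 4.14 A.

I_supply ≈ 4.14 A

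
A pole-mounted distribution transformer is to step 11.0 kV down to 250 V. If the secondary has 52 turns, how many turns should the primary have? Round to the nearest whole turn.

N_p/N_s = V_p/V_s, so N_p = 52 × 11000/250 = 2288.0 ≈ 2288 turns.

N_p = 2288 turns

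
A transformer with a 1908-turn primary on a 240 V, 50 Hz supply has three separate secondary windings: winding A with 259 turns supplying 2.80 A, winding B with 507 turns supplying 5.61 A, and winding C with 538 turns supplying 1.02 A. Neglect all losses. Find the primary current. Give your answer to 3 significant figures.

I_p ≈ 2.16 A

V_A = 240 × 259/1908 = 32.579 V; V_B = 240 × 507/1908 = 63.774 V; V_C = 240 × 538/1908 = 67.673 V.
P_out = V_A I_A + V_B I_B + V_C I_C = 32.579×2.80 + 63.774×5.61 + 67.673×1.02 = 91.220 + 357.77 + 69.026 = 518.02 W.
Ideal ⇒ P_in = P_out, so I_p = P_out/V_p = 518.02/240 = 2.16 A.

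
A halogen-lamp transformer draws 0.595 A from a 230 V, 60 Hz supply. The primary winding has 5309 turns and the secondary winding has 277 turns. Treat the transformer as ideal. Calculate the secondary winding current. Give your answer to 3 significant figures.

I_s ≈ 11.4 A

I_s/I_p = N_p/N_s, so I_s = 0.595 × 5309/277 = 11.4 A.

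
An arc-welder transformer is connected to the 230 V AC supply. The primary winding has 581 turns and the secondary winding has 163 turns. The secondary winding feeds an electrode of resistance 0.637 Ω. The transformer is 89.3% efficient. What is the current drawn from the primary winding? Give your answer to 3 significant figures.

V_s = 230 × 163/581 = 64.527 V.
I_s = V_s/R = 64.527/0.637 = 101.30 A.
P_out = V_s I_s = 64.527 × 101.30 = 6536.4 W.
P_in = P_out/η = 6536.4/0.893 = 7319.6 W.
I_p = P_in/V_p = 7319.6/230 = 31.8 A.

I_p ≈ 31.8 A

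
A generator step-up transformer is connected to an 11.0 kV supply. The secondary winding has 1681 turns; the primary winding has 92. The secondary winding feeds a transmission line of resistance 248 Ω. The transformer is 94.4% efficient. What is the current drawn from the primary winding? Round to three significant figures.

I_p ≈ 15700 A

V_s = 11000 × 1681/92 = 200990 V.
I_s = V_s/R = 200990/248 = 810.44 A.
P_out = V_s I_s = 200990 × 810.44 = 1.6289×10^8 W.
P_in = P_out/η = 1.6289×10^8/0.944 = 1.7255×10^8 W.
I_p = P_in/V_p = 1.7255×10^8/11000 = 15700 A.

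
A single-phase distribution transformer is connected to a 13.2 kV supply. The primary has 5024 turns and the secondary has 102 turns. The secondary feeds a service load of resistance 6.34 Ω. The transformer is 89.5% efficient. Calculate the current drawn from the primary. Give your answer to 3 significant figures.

V_s = 13200 × 102/5024 = 267.99 V.
I_s = V_s/R = 267.99/6.34 = 42.270 A.
P_out = V_s I_s = 267.99 × 42.270 = 11328 W.
P_in = P_out/η = 11328/0.895 = 12657 W.
I_p = P_in/V_p = 12657/13200 = 0.959 A.

I_p ≈ 0.959 A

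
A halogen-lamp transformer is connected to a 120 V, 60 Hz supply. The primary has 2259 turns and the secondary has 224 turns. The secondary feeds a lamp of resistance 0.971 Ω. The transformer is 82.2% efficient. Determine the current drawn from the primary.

I_p ≈ 1.48 A

V_s = 120 × 224/2259 = 11.899 V.
I_s = V_s/R = 11.899/0.971 = 12.254 A.
P_out = V_s I_s = 11.899 × 12.254 = 145.82 W.
P_in = P_out/η = 145.82/0.822 = 177.39 W.
I_p = P_in/V_p = 177.39/120 = 1.48 A.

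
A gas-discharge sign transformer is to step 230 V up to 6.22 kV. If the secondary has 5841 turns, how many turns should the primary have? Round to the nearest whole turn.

N_p = 216 turns

N_p/N_s = V_p/V_s, so N_p = 5841 × 230/6220 = 216.0 ≈ 216 turns.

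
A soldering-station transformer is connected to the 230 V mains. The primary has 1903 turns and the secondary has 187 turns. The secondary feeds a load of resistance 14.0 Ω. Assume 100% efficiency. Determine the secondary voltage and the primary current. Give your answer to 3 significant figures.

V_s = V_p × N_s/N_p = 230 × 187/1903 = 22.601 V.
I_s = V_s/R = 22.601/14.0 = 1.6144 A.
I_p = I_s × N_s/N_p = 1.6144 × 187/1903 = 0.159 A.

V_s ≈ 22.6 V, I_p ≈ 0.159 A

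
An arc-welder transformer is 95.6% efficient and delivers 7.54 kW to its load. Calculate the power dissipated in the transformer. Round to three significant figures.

P_loss ≈ 347 W

P_in = P_out/η = 7540/0.956 = 7887.03 W.
P_loss = P_in − P_out = 7887.03 − 7540 = 347 W.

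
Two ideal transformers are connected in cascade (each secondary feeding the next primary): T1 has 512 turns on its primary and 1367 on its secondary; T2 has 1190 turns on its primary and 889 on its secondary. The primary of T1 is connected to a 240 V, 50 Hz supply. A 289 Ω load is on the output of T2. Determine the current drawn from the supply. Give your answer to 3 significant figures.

I_supply ≈ 3.30 A

After T1: V = 240.00 × 1367/512 = 640.78 V.
After T2: V = 640.78 × 889/1190 = 478.70 V.
I_load = 478.70/289 = 1.6564 A, so P_out = 478.70 × 1.6564 = 792.92 W.
All ideal ⇒ P_in = P_out, so I_supply = 792.92/240 = 3.30 A.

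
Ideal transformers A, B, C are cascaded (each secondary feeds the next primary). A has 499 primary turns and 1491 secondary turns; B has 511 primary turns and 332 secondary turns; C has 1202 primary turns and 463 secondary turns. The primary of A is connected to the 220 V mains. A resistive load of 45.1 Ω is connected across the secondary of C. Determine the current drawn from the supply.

I_supply ≈ 2.73 A

Secondary of A: V = 220.00 × 1491/499 = 657.35 V.
Secondary of B: V = 657.35 × 332/511 = 427.09 V.
Secondary of C: V = 427.09 × 463/1202 = 164.51 V.
I_load = 164.51/45.1 = 3.6477 A, so P_out = 164.51 × 3.6477 = 600.08 W.
All ideal ⇒ P_in = P_out, so I_supply = 600.08/220 = 2.73 A.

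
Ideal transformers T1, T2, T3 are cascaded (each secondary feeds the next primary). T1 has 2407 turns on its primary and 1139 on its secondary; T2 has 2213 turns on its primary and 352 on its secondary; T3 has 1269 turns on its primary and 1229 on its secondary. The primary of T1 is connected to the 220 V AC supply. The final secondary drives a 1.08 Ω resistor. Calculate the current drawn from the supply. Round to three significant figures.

I_supply ≈ 1.08 A

After T1: V = 220.00 × 1139/2407 = 104.10 V.
After T2: V = 104.10 × 352/2213 = 16.559 V.
After T3: V = 16.559 × 1229/1269 = 16.037 V.
I_load = 16.037/1.08 = 14.849 A, so P_out = 16.037 × 14.849 = 238.13 W.
All ideal ⇒ P_in = P_out, so I_supply = 238.13/220 = 1.08 A.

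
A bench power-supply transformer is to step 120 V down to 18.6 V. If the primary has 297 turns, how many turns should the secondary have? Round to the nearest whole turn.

N_s/N_p = V_s/V_p, so N_s = 297 × 18.6/120 = 46.0 ≈ 46 turns.

N_s = 46 turns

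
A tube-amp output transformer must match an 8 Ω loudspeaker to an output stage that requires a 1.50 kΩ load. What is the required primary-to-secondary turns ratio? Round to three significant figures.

Z_p/Z_s = (N_p/N_s)², so N_p/N_s = √(1500/8) = √188 = 13.7.

N_p/N_s ≈ 13.7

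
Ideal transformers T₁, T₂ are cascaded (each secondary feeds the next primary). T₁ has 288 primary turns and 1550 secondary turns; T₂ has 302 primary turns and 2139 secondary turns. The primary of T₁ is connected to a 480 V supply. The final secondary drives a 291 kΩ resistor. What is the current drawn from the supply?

I_supply ≈ 2.40 A

Secondary of T₁: V = 480.00 × 1550/288 = 2583.3 V.
Secondary of T₂: V = 2583.3 × 2139/302 = 18297 V.
I_load = 18297/291000 = 0.062877 A, so P_out = 18297 × 0.062877 = 1150.5 W.
All ideal ⇒ P_in = P_out, so I_supply = 1150.5/480 = 2.40 A.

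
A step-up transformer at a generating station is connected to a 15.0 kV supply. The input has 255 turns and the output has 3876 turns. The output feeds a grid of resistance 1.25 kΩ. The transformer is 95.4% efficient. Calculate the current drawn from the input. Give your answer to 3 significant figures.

V_out = 15000 × 3876/255 = 228000 V.
I_out = V_out/R = 228000/1250 = 182.40 A.
P_out = V_out I_out = 228000 × 182.40 = 4.1587×10^7 W.
P_in = P_out/η = 4.1587×10^7/0.954 = 4.3592×10^7 W.
I_in = P_in/V_in = 4.3592×10^7/15000 = 2910 A.

I_in ≈ 2910 A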